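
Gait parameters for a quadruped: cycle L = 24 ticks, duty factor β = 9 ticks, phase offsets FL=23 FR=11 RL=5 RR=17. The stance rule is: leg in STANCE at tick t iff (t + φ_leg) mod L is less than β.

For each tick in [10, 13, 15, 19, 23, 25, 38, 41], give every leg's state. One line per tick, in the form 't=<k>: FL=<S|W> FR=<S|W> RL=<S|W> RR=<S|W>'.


t=10: FL=W FR=W RL=W RR=S
t=13: FL=W FR=S RL=W RR=S
t=15: FL=W FR=S RL=W RR=S
t=19: FL=W FR=S RL=S RR=W
t=23: FL=W FR=W RL=S RR=W
t=25: FL=S FR=W RL=S RR=W
t=38: FL=W FR=S RL=W RR=S
t=41: FL=W FR=S RL=W RR=W

t=10: phase=(9,21,15,3) vs β=9 → FL=W FR=W RL=W RR=S
t=13: phase=(12,0,18,6) vs β=9 → FL=W FR=S RL=W RR=S
t=15: phase=(14,2,20,8) vs β=9 → FL=W FR=S RL=W RR=S
t=19: phase=(18,6,0,12) vs β=9 → FL=W FR=S RL=S RR=W
t=23: phase=(22,10,4,16) vs β=9 → FL=W FR=W RL=S RR=W
t=25: phase=(0,12,6,18) vs β=9 → FL=S FR=W RL=S RR=W
t=38: phase=(13,1,19,7) vs β=9 → FL=W FR=S RL=W RR=S
t=41: phase=(16,4,22,10) vs β=9 → FL=W FR=S RL=W RR=W


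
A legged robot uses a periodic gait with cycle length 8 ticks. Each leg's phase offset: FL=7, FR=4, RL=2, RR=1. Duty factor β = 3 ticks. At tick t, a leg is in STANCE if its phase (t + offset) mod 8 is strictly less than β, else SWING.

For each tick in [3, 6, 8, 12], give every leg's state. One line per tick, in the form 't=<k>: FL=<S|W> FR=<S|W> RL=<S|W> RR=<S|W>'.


t=3: phase=(2,7,5,4) vs β=3 → FL=S FR=W RL=W RR=W
t=6: phase=(5,2,0,7) vs β=3 → FL=W FR=S RL=S RR=W
t=8: phase=(7,4,2,1) vs β=3 → FL=W FR=W RL=S RR=S
t=12: phase=(3,0,6,5) vs β=3 → FL=W FR=S RL=W RR=W

t=3: FL=S FR=W RL=W RR=W
t=6: FL=W FR=S RL=S RR=W
t=8: FL=W FR=W RL=S RR=S
t=12: FL=W FR=S RL=W RR=W


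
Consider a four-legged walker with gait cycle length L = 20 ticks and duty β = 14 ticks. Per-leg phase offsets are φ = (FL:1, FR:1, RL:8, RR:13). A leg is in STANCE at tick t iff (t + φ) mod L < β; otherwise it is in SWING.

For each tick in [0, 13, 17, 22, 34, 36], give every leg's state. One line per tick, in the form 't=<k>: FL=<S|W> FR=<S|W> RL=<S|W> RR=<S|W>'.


t=0: phase=(1,1,8,13) vs β=14 → FL=S FR=S RL=S RR=S
t=13: phase=(14,14,1,6) vs β=14 → FL=W FR=W RL=S RR=S
t=17: phase=(18,18,5,10) vs β=14 → FL=W FR=W RL=S RR=S
t=22: phase=(3,3,10,15) vs β=14 → FL=S FR=S RL=S RR=W
t=34: phase=(15,15,2,7) vs β=14 → FL=W FR=W RL=S RR=S
t=36: phase=(17,17,4,9) vs β=14 → FL=W FR=W RL=S RR=S

t=0: FL=S FR=S RL=S RR=S
t=13: FL=W FR=W RL=S RR=S
t=17: FL=W FR=W RL=S RR=S
t=22: FL=S FR=S RL=S RR=W
t=34: FL=W FR=W RL=S RR=S
t=36: FL=W FR=W RL=S RR=S


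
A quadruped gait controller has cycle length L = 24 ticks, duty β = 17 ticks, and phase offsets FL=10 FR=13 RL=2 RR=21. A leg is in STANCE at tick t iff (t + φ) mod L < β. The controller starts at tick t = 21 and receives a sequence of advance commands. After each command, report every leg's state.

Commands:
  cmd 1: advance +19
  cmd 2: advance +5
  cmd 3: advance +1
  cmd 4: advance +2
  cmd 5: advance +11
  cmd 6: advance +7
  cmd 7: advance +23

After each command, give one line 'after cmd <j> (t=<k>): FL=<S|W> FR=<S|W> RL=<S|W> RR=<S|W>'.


after cmd 1 (t=40): FL=S FR=S RL=W RR=S
after cmd 2 (t=45): FL=S FR=S RL=W RR=W
after cmd 3 (t=46): FL=S FR=S RL=S RR=W
after cmd 4 (t=48): FL=S FR=S RL=S RR=W
after cmd 5 (t=59): FL=W FR=S RL=S RR=S
after cmd 6 (t=66): FL=S FR=S RL=W RR=S
after cmd 7 (t=89): FL=S FR=S RL=W RR=S

start t=21: FL=S FR=S RL=W RR=W
cmd 1: advance +19 → t=40, phase=(2,5,18,13) → FL=S FR=S RL=W RR=S
cmd 2: advance +5 → t=45, phase=(7,10,23,18) → FL=S FR=S RL=W RR=W
cmd 3: advance +1 → t=46, phase=(8,11,0,19) → FL=S FR=S RL=S RR=W
cmd 4: advance +2 → t=48, phase=(10,13,2,21) → FL=S FR=S RL=S RR=W
cmd 5: advance +11 → t=59, phase=(21,0,13,8) → FL=W FR=S RL=S RR=S
cmd 6: advance +7 → t=66, phase=(4,7,20,15) → FL=S FR=S RL=W RR=S
cmd 7: advance +23 → t=89, phase=(3,6,19,14) → FL=S FR=S RL=W RR=S


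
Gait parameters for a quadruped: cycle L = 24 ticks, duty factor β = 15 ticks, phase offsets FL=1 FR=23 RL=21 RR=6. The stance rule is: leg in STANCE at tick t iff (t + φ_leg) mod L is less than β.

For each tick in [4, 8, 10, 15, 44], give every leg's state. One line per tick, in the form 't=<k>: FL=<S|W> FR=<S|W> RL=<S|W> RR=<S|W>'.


t=4: phase=(5,3,1,10) vs β=15 → FL=S FR=S RL=S RR=S
t=8: phase=(9,7,5,14) vs β=15 → FL=S FR=S RL=S RR=S
t=10: phase=(11,9,7,16) vs β=15 → FL=S FR=S RL=S RR=W
t=15: phase=(16,14,12,21) vs β=15 → FL=W FR=S RL=S RR=W
t=44: phase=(21,19,17,2) vs β=15 → FL=W FR=W RL=W RR=S

t=4: FL=S FR=S RL=S RR=S
t=8: FL=S FR=S RL=S RR=S
t=10: FL=S FR=S RL=S RR=W
t=15: FL=W FR=S RL=S RR=W
t=44: FL=W FR=W RL=W RR=S


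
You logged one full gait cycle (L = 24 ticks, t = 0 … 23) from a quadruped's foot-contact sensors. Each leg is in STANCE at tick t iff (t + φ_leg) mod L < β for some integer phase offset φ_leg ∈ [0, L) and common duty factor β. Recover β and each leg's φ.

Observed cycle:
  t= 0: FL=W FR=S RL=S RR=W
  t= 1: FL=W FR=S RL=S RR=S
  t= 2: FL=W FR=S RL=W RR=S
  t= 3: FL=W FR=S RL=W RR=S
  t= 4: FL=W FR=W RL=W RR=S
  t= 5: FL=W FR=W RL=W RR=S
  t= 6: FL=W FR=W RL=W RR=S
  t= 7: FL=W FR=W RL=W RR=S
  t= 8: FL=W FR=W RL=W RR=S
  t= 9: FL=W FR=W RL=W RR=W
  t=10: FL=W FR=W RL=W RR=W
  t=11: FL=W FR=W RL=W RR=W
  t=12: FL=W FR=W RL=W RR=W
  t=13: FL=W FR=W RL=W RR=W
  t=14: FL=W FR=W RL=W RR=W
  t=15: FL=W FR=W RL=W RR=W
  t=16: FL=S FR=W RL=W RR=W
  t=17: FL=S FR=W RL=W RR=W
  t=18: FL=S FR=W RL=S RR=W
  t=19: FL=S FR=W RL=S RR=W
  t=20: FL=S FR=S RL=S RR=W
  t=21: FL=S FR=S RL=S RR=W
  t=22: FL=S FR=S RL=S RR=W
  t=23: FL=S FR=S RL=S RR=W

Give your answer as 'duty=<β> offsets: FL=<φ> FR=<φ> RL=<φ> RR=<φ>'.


duty β = stance ticks per leg = 8
FL: stance ticks = 8; W→S at t=16 → φ=8
FR: stance ticks = 8; W→S at t=20 → φ=4
RL: stance ticks = 8; W→S at t=18 → φ=6
RR: stance ticks = 8; W→S at t=1 → φ=23

duty=8 offsets: FL=8 FR=4 RL=6 RR=23


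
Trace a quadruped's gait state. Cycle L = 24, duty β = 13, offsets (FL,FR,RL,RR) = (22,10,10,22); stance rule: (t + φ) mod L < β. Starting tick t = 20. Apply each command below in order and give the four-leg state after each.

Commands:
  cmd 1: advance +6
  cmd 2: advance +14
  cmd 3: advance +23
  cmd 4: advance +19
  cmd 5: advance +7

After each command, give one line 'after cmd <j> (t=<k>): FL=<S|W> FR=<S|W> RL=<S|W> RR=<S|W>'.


start t=20: FL=W FR=S RL=S RR=W
cmd 1: advance +6 → t=26, phase=(0,12,12,0) → FL=S FR=S RL=S RR=S
cmd 2: advance +14 → t=40, phase=(14,2,2,14) → FL=W FR=S RL=S RR=W
cmd 3: advance +23 → t=63, phase=(13,1,1,13) → FL=W FR=S RL=S RR=W
cmd 4: advance +19 → t=82, phase=(8,20,20,8) → FL=S FR=W RL=W RR=S
cmd 5: advance +7 → t=89, phase=(15,3,3,15) → FL=W FR=S RL=S RR=W

after cmd 1 (t=26): FL=S FR=S RL=S RR=S
after cmd 2 (t=40): FL=W FR=S RL=S RR=W
after cmd 3 (t=63): FL=W FR=S RL=S RR=W
after cmd 4 (t=82): FL=S FR=W RL=W RR=S
after cmd 5 (t=89): FL=W FR=S RL=S RR=W


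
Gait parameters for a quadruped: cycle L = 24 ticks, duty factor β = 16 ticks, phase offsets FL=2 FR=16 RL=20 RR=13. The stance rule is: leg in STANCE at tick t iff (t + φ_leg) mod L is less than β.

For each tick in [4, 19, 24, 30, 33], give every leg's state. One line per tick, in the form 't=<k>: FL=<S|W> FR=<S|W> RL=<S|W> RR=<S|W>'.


t=4: phase=(6,20,0,17) vs β=16 → FL=S FR=W RL=S RR=W
t=19: phase=(21,11,15,8) vs β=16 → FL=W FR=S RL=S RR=S
t=24: phase=(2,16,20,13) vs β=16 → FL=S FR=W RL=W RR=S
t=30: phase=(8,22,2,19) vs β=16 → FL=S FR=W RL=S RR=W
t=33: phase=(11,1,5,22) vs β=16 → FL=S FR=S RL=S RR=W

t=4: FL=S FR=W RL=S RR=W
t=19: FL=W FR=S RL=S RR=S
t=24: FL=S FR=W RL=W RR=S
t=30: FL=S FR=W RL=S RR=W
t=33: FL=S FR=S RL=S RR=W


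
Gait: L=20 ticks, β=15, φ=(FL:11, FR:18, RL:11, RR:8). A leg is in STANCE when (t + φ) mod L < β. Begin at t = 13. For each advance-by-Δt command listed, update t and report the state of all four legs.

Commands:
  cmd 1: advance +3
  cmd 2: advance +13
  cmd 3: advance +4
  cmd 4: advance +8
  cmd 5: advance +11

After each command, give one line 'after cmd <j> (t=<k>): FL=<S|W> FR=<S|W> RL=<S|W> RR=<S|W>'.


start t=13: FL=S FR=S RL=S RR=S
cmd 1: advance +3 → t=16, phase=(7,14,7,4) → FL=S FR=S RL=S RR=S
cmd 2: advance +13 → t=29, phase=(0,7,0,17) → FL=S FR=S RL=S RR=W
cmd 3: advance +4 → t=33, phase=(4,11,4,1) → FL=S FR=S RL=S RR=S
cmd 4: advance +8 → t=41, phase=(12,19,12,9) → FL=S FR=W RL=S RR=S
cmd 5: advance +11 → t=52, phase=(3,10,3,0) → FL=S FR=S RL=S RR=S

after cmd 1 (t=16): FL=S FR=S RL=S RR=S
after cmd 2 (t=29): FL=S FR=S RL=S RR=W
after cmd 3 (t=33): FL=S FR=S RL=S RR=S
after cmd 4 (t=41): FL=S FR=W RL=S RR=S
after cmd 5 (t=52): FL=S FR=S RL=S RR=S


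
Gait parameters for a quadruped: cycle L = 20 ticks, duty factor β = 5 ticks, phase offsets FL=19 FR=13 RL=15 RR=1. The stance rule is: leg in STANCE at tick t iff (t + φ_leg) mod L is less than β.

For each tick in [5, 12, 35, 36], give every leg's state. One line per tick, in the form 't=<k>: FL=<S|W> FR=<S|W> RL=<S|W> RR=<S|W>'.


t=5: FL=S FR=W RL=S RR=W
t=12: FL=W FR=W RL=W RR=W
t=35: FL=W FR=W RL=W RR=W
t=36: FL=W FR=W RL=W RR=W

t=5: phase=(4,18,0,6) vs β=5 → FL=S FR=W RL=S RR=W
t=12: phase=(11,5,7,13) vs β=5 → FL=W FR=W RL=W RR=W
t=35: phase=(14,8,10,16) vs β=5 → FL=W FR=W RL=W RR=W
t=36: phase=(15,9,11,17) vs β=5 → FL=W FR=W RL=W RR=W


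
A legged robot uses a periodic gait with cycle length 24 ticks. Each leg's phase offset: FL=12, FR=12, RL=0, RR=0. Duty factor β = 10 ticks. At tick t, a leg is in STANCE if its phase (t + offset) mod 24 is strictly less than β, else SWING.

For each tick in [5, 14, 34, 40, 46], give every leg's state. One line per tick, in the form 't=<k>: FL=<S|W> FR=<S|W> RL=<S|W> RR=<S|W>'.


t=5: phase=(17,17,5,5) vs β=10 → FL=W FR=W RL=S RR=S
t=14: phase=(2,2,14,14) vs β=10 → FL=S FR=S RL=W RR=W
t=34: phase=(22,22,10,10) vs β=10 → FL=W FR=W RL=W RR=W
t=40: phase=(4,4,16,16) vs β=10 → FL=S FR=S RL=W RR=W
t=46: phase=(10,10,22,22) vs β=10 → FL=W FR=W RL=W RR=W

t=5: FL=W FR=W RL=S RR=S
t=14: FL=S FR=S RL=W RR=W
t=34: FL=W FR=W RL=W RR=W
t=40: FL=S FR=S RL=W RR=W
t=46: FL=W FR=W RL=W RR=W


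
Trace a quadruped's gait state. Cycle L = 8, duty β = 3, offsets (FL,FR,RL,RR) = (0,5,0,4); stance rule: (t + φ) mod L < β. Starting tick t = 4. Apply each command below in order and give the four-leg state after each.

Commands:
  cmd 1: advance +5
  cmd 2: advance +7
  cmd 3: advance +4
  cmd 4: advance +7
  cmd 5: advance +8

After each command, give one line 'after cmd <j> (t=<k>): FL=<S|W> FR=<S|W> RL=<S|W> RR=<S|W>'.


start t=4: FL=W FR=S RL=W RR=S
cmd 1: advance +5 → t=9, phase=(1,6,1,5) → FL=S FR=W RL=S RR=W
cmd 2: advance +7 → t=16, phase=(0,5,0,4) → FL=S FR=W RL=S RR=W
cmd 3: advance +4 → t=20, phase=(4,1,4,0) → FL=W FR=S RL=W RR=S
cmd 4: advance +7 → t=27, phase=(3,0,3,7) → FL=W FR=S RL=W RR=W
cmd 5: advance +8 → t=35, phase=(3,0,3,7) → FL=W FR=S RL=W RR=W

after cmd 1 (t=9): FL=S FR=W RL=S RR=W
after cmd 2 (t=16): FL=S FR=W RL=S RR=W
after cmd 3 (t=20): FL=W FR=S RL=W RR=S
after cmd 4 (t=27): FL=W FR=S RL=W RR=W
after cmd 5 (t=35): FL=W FR=S RL=W RR=W


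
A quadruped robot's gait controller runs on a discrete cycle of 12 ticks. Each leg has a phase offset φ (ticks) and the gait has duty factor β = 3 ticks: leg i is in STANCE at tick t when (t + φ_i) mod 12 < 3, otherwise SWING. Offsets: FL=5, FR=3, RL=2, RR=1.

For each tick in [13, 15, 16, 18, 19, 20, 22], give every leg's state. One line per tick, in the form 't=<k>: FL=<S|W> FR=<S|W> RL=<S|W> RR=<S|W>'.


t=13: FL=W FR=W RL=W RR=S
t=15: FL=W FR=W RL=W RR=W
t=16: FL=W FR=W RL=W RR=W
t=18: FL=W FR=W RL=W RR=W
t=19: FL=S FR=W RL=W RR=W
t=20: FL=S FR=W RL=W RR=W
t=22: FL=W FR=S RL=S RR=W

t=13: phase=(6,4,3,2) vs β=3 → FL=W FR=W RL=W RR=S
t=15: phase=(8,6,5,4) vs β=3 → FL=W FR=W RL=W RR=W
t=16: phase=(9,7,6,5) vs β=3 → FL=W FR=W RL=W RR=W
t=18: phase=(11,9,8,7) vs β=3 → FL=W FR=W RL=W RR=W
t=19: phase=(0,10,9,8) vs β=3 → FL=S FR=W RL=W RR=W
t=20: phase=(1,11,10,9) vs β=3 → FL=S FR=W RL=W RR=W
t=22: phase=(3,1,0,11) vs β=3 → FL=W FR=S RL=S RR=W


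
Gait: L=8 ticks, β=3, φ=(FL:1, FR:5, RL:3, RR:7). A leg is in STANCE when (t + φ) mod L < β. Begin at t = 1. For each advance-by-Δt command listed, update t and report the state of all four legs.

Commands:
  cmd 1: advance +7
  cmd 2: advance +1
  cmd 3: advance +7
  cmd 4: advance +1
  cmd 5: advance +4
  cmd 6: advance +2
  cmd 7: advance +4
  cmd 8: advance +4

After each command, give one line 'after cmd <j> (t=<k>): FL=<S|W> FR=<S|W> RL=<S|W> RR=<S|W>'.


after cmd 1 (t=8): FL=S FR=W RL=W RR=W
after cmd 2 (t=9): FL=S FR=W RL=W RR=S
after cmd 3 (t=16): FL=S FR=W RL=W RR=W
after cmd 4 (t=17): FL=S FR=W RL=W RR=S
after cmd 5 (t=21): FL=W FR=S RL=S RR=W
after cmd 6 (t=23): FL=S FR=W RL=S RR=W
after cmd 7 (t=27): FL=W FR=S RL=W RR=S
after cmd 8 (t=31): FL=S FR=W RL=S RR=W

start t=1: FL=S FR=W RL=W RR=S
cmd 1: advance +7 → t=8, phase=(1,5,3,7) → FL=S FR=W RL=W RR=W
cmd 2: advance +1 → t=9, phase=(2,6,4,0) → FL=S FR=W RL=W RR=S
cmd 3: advance +7 → t=16, phase=(1,5,3,7) → FL=S FR=W RL=W RR=W
cmd 4: advance +1 → t=17, phase=(2,6,4,0) → FL=S FR=W RL=W RR=S
cmd 5: advance +4 → t=21, phase=(6,2,0,4) → FL=W FR=S RL=S RR=W
cmd 6: advance +2 → t=23, phase=(0,4,2,6) → FL=S FR=W RL=S RR=W
cmd 7: advance +4 → t=27, phase=(4,0,6,2) → FL=W FR=S RL=W RR=S
cmd 8: advance +4 → t=31, phase=(0,4,2,6) → FL=S FR=W RL=S RR=W


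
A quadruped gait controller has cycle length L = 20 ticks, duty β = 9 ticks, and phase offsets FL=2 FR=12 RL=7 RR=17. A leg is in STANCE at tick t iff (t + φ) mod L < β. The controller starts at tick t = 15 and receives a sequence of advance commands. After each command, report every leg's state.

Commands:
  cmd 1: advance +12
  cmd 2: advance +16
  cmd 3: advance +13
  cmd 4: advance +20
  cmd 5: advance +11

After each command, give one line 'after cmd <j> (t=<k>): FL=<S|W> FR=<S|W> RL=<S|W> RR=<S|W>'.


after cmd 1 (t=27): FL=W FR=W RL=W RR=S
after cmd 2 (t=43): FL=S FR=W RL=W RR=S
after cmd 3 (t=56): FL=W FR=S RL=S RR=W
after cmd 4 (t=76): FL=W FR=S RL=S RR=W
after cmd 5 (t=87): FL=W FR=W RL=W RR=S

start t=15: FL=W FR=S RL=S RR=W
cmd 1: advance +12 → t=27, phase=(9,19,14,4) → FL=W FR=W RL=W RR=S
cmd 2: advance +16 → t=43, phase=(5,15,10,0) → FL=S FR=W RL=W RR=S
cmd 3: advance +13 → t=56, phase=(18,8,3,13) → FL=W FR=S RL=S RR=W
cmd 4: advance +20 → t=76, phase=(18,8,3,13) → FL=W FR=S RL=S RR=W
cmd 5: advance +11 → t=87, phase=(9,19,14,4) → FL=W FR=W RL=W RR=S


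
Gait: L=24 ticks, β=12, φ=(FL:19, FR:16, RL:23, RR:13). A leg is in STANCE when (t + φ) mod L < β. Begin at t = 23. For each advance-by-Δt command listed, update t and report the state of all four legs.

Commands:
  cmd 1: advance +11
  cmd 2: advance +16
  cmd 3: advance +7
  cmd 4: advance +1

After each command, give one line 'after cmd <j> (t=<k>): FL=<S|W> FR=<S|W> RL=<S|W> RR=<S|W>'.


after cmd 1 (t=34): FL=S FR=S RL=S RR=W
after cmd 2 (t=50): FL=W FR=W RL=S RR=W
after cmd 3 (t=57): FL=S FR=S RL=S RR=W
after cmd 4 (t=58): FL=S FR=S RL=S RR=W

start t=23: FL=W FR=W RL=W RR=W
cmd 1: advance +11 → t=34, phase=(5,2,9,23) → FL=S FR=S RL=S RR=W
cmd 2: advance +16 → t=50, phase=(21,18,1,15) → FL=W FR=W RL=S RR=W
cmd 3: advance +7 → t=57, phase=(4,1,8,22) → FL=S FR=S RL=S RR=W
cmd 4: advance +1 → t=58, phase=(5,2,9,23) → FL=S FR=S RL=S RR=W


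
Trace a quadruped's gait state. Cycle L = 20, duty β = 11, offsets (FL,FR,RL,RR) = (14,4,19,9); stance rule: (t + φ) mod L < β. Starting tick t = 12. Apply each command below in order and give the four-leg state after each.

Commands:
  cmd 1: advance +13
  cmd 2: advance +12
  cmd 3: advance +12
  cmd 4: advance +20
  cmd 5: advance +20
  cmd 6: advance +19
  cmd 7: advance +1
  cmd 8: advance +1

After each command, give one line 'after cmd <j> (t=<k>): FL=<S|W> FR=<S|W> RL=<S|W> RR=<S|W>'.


start t=12: FL=S FR=W RL=W RR=S
cmd 1: advance +13 → t=25, phase=(19,9,4,14) → FL=W FR=S RL=S RR=W
cmd 2: advance +12 → t=37, phase=(11,1,16,6) → FL=W FR=S RL=W RR=S
cmd 3: advance +12 → t=49, phase=(3,13,8,18) → FL=S FR=W RL=S RR=W
cmd 4: advance +20 → t=69, phase=(3,13,8,18) → FL=S FR=W RL=S RR=W
cmd 5: advance +20 → t=89, phase=(3,13,8,18) → FL=S FR=W RL=S RR=W
cmd 6: advance +19 → t=108, phase=(2,12,7,17) → FL=S FR=W RL=S RR=W
cmd 7: advance +1 → t=109, phase=(3,13,8,18) → FL=S FR=W RL=S RR=W
cmd 8: advance +1 → t=110, phase=(4,14,9,19) → FL=S FR=W RL=S RR=W

after cmd 1 (t=25): FL=W FR=S RL=S RR=W
after cmd 2 (t=37): FL=W FR=S RL=W RR=S
after cmd 3 (t=49): FL=S FR=W RL=S RR=W
after cmd 4 (t=69): FL=S FR=W RL=S RR=W
after cmd 5 (t=89): FL=S FR=W RL=S RR=W
after cmd 6 (t=108): FL=S FR=W RL=S RR=W
after cmd 7 (t=109): FL=S FR=W RL=S RR=W
after cmd 8 (t=110): FL=S FR=W RL=S RR=W


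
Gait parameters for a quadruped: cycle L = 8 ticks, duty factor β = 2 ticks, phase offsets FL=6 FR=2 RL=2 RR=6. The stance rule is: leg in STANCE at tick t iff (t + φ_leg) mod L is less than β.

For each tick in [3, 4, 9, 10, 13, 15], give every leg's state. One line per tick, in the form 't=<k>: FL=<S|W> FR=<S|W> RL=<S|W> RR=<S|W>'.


t=3: FL=S FR=W RL=W RR=S
t=4: FL=W FR=W RL=W RR=W
t=9: FL=W FR=W RL=W RR=W
t=10: FL=S FR=W RL=W RR=S
t=13: FL=W FR=W RL=W RR=W
t=15: FL=W FR=S RL=S RR=W

t=3: phase=(1,5,5,1) vs β=2 → FL=S FR=W RL=W RR=S
t=4: phase=(2,6,6,2) vs β=2 → FL=W FR=W RL=W RR=W
t=9: phase=(7,3,3,7) vs β=2 → FL=W FR=W RL=W RR=W
t=10: phase=(0,4,4,0) vs β=2 → FL=S FR=W RL=W RR=S
t=13: phase=(3,7,7,3) vs β=2 → FL=W FR=W RL=W RR=W
t=15: phase=(5,1,1,5) vs β=2 → FL=W FR=S RL=S RR=W


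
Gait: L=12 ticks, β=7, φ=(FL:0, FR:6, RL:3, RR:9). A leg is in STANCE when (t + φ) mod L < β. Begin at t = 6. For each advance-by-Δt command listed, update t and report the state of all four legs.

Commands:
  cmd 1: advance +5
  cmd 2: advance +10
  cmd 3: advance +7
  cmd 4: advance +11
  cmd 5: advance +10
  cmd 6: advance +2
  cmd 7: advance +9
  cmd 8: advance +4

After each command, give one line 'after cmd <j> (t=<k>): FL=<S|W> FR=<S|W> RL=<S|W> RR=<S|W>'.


after cmd 1 (t=11): FL=W FR=S RL=S RR=W
after cmd 2 (t=21): FL=W FR=S RL=S RR=S
after cmd 3 (t=28): FL=S FR=W RL=W RR=S
after cmd 4 (t=39): FL=S FR=W RL=S RR=S
after cmd 5 (t=49): FL=S FR=W RL=S RR=W
after cmd 6 (t=51): FL=S FR=W RL=S RR=S
after cmd 7 (t=60): FL=S FR=S RL=S RR=W
after cmd 8 (t=64): FL=S FR=W RL=W RR=S

start t=6: FL=S FR=S RL=W RR=S
cmd 1: advance +5 → t=11, phase=(11,5,2,8) → FL=W FR=S RL=S RR=W
cmd 2: advance +10 → t=21, phase=(9,3,0,6) → FL=W FR=S RL=S RR=S
cmd 3: advance +7 → t=28, phase=(4,10,7,1) → FL=S FR=W RL=W RR=S
cmd 4: advance +11 → t=39, phase=(3,9,6,0) → FL=S FR=W RL=S RR=S
cmd 5: advance +10 → t=49, phase=(1,7,4,10) → FL=S FR=W RL=S RR=W
cmd 6: advance +2 → t=51, phase=(3,9,6,0) → FL=S FR=W RL=S RR=S
cmd 7: advance +9 → t=60, phase=(0,6,3,9) → FL=S FR=S RL=S RR=W
cmd 8: advance +4 → t=64, phase=(4,10,7,1) → FL=S FR=W RL=W RR=S


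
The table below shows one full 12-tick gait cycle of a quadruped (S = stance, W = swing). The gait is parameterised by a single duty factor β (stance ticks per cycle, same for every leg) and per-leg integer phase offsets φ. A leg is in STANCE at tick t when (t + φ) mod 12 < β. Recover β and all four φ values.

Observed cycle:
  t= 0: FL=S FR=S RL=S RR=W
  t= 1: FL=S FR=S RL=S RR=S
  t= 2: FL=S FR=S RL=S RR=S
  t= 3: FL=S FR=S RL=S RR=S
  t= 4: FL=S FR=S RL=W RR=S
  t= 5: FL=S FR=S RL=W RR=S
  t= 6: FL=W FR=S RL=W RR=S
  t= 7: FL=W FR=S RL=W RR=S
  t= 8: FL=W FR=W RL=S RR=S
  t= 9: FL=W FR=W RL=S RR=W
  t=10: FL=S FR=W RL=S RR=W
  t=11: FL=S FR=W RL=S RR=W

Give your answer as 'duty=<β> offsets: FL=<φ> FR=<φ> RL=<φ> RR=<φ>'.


duty=8 offsets: FL=2 FR=0 RL=4 RR=11

duty β = stance ticks per leg = 8
FL: stance ticks = 8; W→S at t=10 → φ=2
FR: stance ticks = 8; W→S at t=0 → φ=0
RL: stance ticks = 8; W→S at t=8 → φ=4
RR: stance ticks = 8; W→S at t=1 → φ=11


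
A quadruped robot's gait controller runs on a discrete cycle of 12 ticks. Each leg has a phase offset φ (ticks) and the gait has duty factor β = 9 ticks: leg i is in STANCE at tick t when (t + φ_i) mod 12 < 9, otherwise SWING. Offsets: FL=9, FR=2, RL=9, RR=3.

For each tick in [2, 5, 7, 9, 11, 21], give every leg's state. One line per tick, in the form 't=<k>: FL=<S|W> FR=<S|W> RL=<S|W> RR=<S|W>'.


t=2: phase=(11,4,11,5) vs β=9 → FL=W FR=S RL=W RR=S
t=5: phase=(2,7,2,8) vs β=9 → FL=S FR=S RL=S RR=S
t=7: phase=(4,9,4,10) vs β=9 → FL=S FR=W RL=S RR=W
t=9: phase=(6,11,6,0) vs β=9 → FL=S FR=W RL=S RR=S
t=11: phase=(8,1,8,2) vs β=9 → FL=S FR=S RL=S RR=S
t=21: phase=(6,11,6,0) vs β=9 → FL=S FR=W RL=S RR=S

t=2: FL=W FR=S RL=W RR=S
t=5: FL=S FR=S RL=S RR=S
t=7: FL=S FR=W RL=S RR=W
t=9: FL=S FR=W RL=S RR=S
t=11: FL=S FR=S RL=S RR=S
t=21: FL=S FR=W RL=S RR=S


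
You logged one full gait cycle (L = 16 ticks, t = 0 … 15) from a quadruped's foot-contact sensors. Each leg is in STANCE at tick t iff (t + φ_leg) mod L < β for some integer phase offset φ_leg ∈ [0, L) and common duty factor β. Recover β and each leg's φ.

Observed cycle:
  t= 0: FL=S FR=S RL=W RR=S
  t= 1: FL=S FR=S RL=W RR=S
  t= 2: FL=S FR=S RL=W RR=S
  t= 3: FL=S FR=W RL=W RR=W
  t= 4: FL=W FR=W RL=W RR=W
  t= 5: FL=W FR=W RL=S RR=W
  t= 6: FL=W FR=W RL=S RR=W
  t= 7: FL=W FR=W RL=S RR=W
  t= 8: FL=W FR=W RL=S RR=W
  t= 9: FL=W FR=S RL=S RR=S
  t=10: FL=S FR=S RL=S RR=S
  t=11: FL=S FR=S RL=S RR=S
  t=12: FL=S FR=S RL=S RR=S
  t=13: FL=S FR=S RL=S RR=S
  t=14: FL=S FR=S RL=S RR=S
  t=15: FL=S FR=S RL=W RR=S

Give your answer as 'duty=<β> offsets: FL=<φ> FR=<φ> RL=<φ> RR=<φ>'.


duty=10 offsets: FL=6 FR=7 RL=11 RR=7

duty β = stance ticks per leg = 10
FL: stance ticks = 10; W→S at t=10 → φ=6
FR: stance ticks = 10; W→S at t=9 → φ=7
RL: stance ticks = 10; W→S at t=5 → φ=11
RR: stance ticks = 10; W→S at t=9 → φ=7


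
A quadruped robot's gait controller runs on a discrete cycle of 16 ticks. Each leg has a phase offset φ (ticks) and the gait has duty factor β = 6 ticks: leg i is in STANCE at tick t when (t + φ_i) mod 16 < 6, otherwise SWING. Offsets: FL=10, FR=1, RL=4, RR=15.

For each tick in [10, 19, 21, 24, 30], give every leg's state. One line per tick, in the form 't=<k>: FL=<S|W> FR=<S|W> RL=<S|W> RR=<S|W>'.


t=10: FL=S FR=W RL=W RR=W
t=19: FL=W FR=S RL=W RR=S
t=21: FL=W FR=W RL=W RR=S
t=24: FL=S FR=W RL=W RR=W
t=30: FL=W FR=W RL=S RR=W

t=10: phase=(4,11,14,9) vs β=6 → FL=S FR=W RL=W RR=W
t=19: phase=(13,4,7,2) vs β=6 → FL=W FR=S RL=W RR=S
t=21: phase=(15,6,9,4) vs β=6 → FL=W FR=W RL=W RR=S
t=24: phase=(2,9,12,7) vs β=6 → FL=S FR=W RL=W RR=W
t=30: phase=(8,15,2,13) vs β=6 → FL=W FR=W RL=S RR=W


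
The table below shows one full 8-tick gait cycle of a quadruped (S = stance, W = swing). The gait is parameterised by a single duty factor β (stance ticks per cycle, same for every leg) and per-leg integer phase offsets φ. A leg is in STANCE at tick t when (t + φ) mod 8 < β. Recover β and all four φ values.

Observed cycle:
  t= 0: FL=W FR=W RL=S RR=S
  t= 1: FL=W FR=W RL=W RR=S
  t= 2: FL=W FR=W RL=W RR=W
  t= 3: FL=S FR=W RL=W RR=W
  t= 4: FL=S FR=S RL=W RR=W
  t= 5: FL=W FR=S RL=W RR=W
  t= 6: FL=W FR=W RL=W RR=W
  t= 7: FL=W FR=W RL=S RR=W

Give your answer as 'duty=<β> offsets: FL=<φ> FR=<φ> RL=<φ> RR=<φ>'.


duty=2 offsets: FL=5 FR=4 RL=1 RR=0

duty β = stance ticks per leg = 2
FL: stance ticks = 2; W→S at t=3 → φ=5
FR: stance ticks = 2; W→S at t=4 → φ=4
RL: stance ticks = 2; W→S at t=7 → φ=1
RR: stance ticks = 2; W→S at t=0 → φ=0


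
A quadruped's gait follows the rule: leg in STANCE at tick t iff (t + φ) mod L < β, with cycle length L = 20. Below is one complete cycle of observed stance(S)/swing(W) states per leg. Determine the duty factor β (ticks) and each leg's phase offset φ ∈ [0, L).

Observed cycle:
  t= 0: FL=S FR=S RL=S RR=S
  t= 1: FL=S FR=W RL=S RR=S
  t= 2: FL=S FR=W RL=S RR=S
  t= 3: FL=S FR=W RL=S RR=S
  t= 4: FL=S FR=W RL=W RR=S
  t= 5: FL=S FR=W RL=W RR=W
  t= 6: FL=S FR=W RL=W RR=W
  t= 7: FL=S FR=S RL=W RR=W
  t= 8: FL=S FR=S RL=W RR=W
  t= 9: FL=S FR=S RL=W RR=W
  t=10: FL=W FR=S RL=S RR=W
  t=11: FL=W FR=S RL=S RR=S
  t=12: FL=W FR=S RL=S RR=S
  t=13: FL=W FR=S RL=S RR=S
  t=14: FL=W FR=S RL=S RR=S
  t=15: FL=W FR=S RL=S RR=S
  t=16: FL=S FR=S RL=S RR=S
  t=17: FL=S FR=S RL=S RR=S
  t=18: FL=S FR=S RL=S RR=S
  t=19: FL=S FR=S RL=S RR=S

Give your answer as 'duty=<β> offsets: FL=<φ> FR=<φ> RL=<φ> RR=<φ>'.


duty β = stance ticks per leg = 14
FL: stance ticks = 14; W→S at t=16 → φ=4
FR: stance ticks = 14; W→S at t=7 → φ=13
RL: stance ticks = 14; W→S at t=10 → φ=10
RR: stance ticks = 14; W→S at t=11 → φ=9

duty=14 offsets: FL=4 FR=13 RL=10 RR=9


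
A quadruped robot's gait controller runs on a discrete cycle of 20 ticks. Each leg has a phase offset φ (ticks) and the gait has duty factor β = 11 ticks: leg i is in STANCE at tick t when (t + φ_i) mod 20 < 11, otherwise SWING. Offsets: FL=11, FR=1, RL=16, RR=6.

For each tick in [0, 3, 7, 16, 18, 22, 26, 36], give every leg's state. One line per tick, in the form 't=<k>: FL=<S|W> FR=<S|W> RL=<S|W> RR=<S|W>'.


t=0: FL=W FR=S RL=W RR=S
t=3: FL=W FR=S RL=W RR=S
t=7: FL=W FR=S RL=S RR=W
t=16: FL=S FR=W RL=W RR=S
t=18: FL=S FR=W RL=W RR=S
t=22: FL=W FR=S RL=W RR=S
t=26: FL=W FR=S RL=S RR=W
t=36: FL=S FR=W RL=W RR=S

t=0: phase=(11,1,16,6) vs β=11 → FL=W FR=S RL=W RR=S
t=3: phase=(14,4,19,9) vs β=11 → FL=W FR=S RL=W RR=S
t=7: phase=(18,8,3,13) vs β=11 → FL=W FR=S RL=S RR=W
t=16: phase=(7,17,12,2) vs β=11 → FL=S FR=W RL=W RR=S
t=18: phase=(9,19,14,4) vs β=11 → FL=S FR=W RL=W RR=S
t=22: phase=(13,3,18,8) vs β=11 → FL=W FR=S RL=W RR=S
t=26: phase=(17,7,2,12) vs β=11 → FL=W FR=S RL=S RR=W
t=36: phase=(7,17,12,2) vs β=11 → FL=S FR=W RL=W RR=S


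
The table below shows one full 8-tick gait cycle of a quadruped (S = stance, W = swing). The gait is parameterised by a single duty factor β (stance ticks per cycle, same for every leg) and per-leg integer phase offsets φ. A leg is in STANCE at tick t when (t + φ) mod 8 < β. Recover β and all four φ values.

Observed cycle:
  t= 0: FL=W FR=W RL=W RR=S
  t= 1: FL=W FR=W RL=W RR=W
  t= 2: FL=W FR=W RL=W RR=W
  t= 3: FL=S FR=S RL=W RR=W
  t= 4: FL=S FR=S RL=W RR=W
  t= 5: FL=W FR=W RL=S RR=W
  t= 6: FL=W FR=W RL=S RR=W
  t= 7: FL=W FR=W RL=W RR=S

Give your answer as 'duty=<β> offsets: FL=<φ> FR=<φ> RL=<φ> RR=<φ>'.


duty β = stance ticks per leg = 2
FL: stance ticks = 2; W→S at t=3 → φ=5
FR: stance ticks = 2; W→S at t=3 → φ=5
RL: stance ticks = 2; W→S at t=5 → φ=3
RR: stance ticks = 2; W→S at t=7 → φ=1

duty=2 offsets: FL=5 FR=5 RL=3 RR=1


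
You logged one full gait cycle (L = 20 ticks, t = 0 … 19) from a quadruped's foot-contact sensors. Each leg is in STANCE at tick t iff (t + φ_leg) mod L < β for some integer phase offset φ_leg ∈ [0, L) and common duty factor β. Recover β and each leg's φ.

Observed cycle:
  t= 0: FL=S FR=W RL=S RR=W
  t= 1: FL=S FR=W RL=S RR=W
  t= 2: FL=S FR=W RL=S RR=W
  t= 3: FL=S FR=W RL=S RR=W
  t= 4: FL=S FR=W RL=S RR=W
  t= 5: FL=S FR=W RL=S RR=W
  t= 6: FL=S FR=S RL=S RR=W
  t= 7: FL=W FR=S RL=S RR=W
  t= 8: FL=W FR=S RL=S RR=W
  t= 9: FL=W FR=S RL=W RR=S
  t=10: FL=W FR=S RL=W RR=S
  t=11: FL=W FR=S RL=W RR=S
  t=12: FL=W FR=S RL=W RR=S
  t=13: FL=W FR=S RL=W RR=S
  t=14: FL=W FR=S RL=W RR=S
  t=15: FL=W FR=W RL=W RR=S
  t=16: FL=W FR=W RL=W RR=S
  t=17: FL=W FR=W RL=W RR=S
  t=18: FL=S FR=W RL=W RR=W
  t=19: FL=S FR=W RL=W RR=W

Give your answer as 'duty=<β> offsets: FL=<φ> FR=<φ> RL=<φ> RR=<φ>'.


duty=9 offsets: FL=2 FR=14 RL=0 RR=11

duty β = stance ticks per leg = 9
FL: stance ticks = 9; W→S at t=18 → φ=2
FR: stance ticks = 9; W→S at t=6 → φ=14
RL: stance ticks = 9; W→S at t=0 → φ=0
RR: stance ticks = 9; W→S at t=9 → φ=11


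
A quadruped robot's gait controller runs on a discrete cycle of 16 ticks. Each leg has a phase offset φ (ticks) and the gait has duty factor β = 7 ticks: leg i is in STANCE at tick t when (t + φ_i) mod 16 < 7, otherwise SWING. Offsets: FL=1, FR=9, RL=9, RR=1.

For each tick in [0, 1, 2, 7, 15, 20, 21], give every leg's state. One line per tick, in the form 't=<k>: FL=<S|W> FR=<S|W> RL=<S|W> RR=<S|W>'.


t=0: FL=S FR=W RL=W RR=S
t=1: FL=S FR=W RL=W RR=S
t=2: FL=S FR=W RL=W RR=S
t=7: FL=W FR=S RL=S RR=W
t=15: FL=S FR=W RL=W RR=S
t=20: FL=S FR=W RL=W RR=S
t=21: FL=S FR=W RL=W RR=S

t=0: phase=(1,9,9,1) vs β=7 → FL=S FR=W RL=W RR=S
t=1: phase=(2,10,10,2) vs β=7 → FL=S FR=W RL=W RR=S
t=2: phase=(3,11,11,3) vs β=7 → FL=S FR=W RL=W RR=S
t=7: phase=(8,0,0,8) vs β=7 → FL=W FR=S RL=S RR=W
t=15: phase=(0,8,8,0) vs β=7 → FL=S FR=W RL=W RR=S
t=20: phase=(5,13,13,5) vs β=7 → FL=S FR=W RL=W RR=S
t=21: phase=(6,14,14,6) vs β=7 → FL=S FR=W RL=W RR=S


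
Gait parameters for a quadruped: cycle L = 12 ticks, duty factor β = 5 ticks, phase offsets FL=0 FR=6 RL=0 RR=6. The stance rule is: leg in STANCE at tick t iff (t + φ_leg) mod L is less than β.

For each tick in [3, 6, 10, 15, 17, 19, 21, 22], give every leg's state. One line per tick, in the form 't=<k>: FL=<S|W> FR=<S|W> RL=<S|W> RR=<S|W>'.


t=3: FL=S FR=W RL=S RR=W
t=6: FL=W FR=S RL=W RR=S
t=10: FL=W FR=S RL=W RR=S
t=15: FL=S FR=W RL=S RR=W
t=17: FL=W FR=W RL=W RR=W
t=19: FL=W FR=S RL=W RR=S
t=21: FL=W FR=S RL=W RR=S
t=22: FL=W FR=S RL=W RR=S

t=3: phase=(3,9,3,9) vs β=5 → FL=S FR=W RL=S RR=W
t=6: phase=(6,0,6,0) vs β=5 → FL=W FR=S RL=W RR=S
t=10: phase=(10,4,10,4) vs β=5 → FL=W FR=S RL=W RR=S
t=15: phase=(3,9,3,9) vs β=5 → FL=S FR=W RL=S RR=W
t=17: phase=(5,11,5,11) vs β=5 → FL=W FR=W RL=W RR=W
t=19: phase=(7,1,7,1) vs β=5 → FL=W FR=S RL=W RR=S
t=21: phase=(9,3,9,3) vs β=5 → FL=W FR=S RL=W RR=S
t=22: phase=(10,4,10,4) vs β=5 → FL=W FR=S RL=W RR=S


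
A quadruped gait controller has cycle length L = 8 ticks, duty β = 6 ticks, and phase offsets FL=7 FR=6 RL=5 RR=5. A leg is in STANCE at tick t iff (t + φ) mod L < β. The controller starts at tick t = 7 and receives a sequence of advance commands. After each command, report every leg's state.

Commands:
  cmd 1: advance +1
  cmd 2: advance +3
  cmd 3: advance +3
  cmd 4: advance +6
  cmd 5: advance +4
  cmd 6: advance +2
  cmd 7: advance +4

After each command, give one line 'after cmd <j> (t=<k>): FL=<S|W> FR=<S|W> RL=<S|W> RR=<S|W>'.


after cmd 1 (t=8): FL=W FR=W RL=S RR=S
after cmd 2 (t=11): FL=S FR=S RL=S RR=S
after cmd 3 (t=14): FL=S FR=S RL=S RR=S
after cmd 4 (t=20): FL=S FR=S RL=S RR=S
after cmd 5 (t=24): FL=W FR=W RL=S RR=S
after cmd 6 (t=26): FL=S FR=S RL=W RR=W
after cmd 7 (t=30): FL=S FR=S RL=S RR=S

start t=7: FL=W FR=S RL=S RR=S
cmd 1: advance +1 → t=8, phase=(7,6,5,5) → FL=W FR=W RL=S RR=S
cmd 2: advance +3 → t=11, phase=(2,1,0,0) → FL=S FR=S RL=S RR=S
cmd 3: advance +3 → t=14, phase=(5,4,3,3) → FL=S FR=S RL=S RR=S
cmd 4: advance +6 → t=20, phase=(3,2,1,1) → FL=S FR=S RL=S RR=S
cmd 5: advance +4 → t=24, phase=(7,6,5,5) → FL=W FR=W RL=S RR=S
cmd 6: advance +2 → t=26, phase=(1,0,7,7) → FL=S FR=S RL=W RR=W
cmd 7: advance +4 → t=30, phase=(5,4,3,3) → FL=S FR=S RL=S RR=S


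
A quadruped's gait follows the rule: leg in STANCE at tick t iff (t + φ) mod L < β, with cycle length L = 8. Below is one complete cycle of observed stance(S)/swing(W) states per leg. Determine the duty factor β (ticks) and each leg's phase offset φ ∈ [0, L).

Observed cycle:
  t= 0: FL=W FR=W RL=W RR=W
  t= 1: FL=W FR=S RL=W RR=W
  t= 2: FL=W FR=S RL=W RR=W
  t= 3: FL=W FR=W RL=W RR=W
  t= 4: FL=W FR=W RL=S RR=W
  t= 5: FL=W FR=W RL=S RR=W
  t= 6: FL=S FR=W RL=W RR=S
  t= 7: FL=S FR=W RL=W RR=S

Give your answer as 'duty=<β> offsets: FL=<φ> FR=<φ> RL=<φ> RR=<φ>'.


duty=2 offsets: FL=2 FR=7 RL=4 RR=2

duty β = stance ticks per leg = 2
FL: stance ticks = 2; W→S at t=6 → φ=2
FR: stance ticks = 2; W→S at t=1 → φ=7
RL: stance ticks = 2; W→S at t=4 → φ=4
RR: stance ticks = 2; W→S at t=6 → φ=2


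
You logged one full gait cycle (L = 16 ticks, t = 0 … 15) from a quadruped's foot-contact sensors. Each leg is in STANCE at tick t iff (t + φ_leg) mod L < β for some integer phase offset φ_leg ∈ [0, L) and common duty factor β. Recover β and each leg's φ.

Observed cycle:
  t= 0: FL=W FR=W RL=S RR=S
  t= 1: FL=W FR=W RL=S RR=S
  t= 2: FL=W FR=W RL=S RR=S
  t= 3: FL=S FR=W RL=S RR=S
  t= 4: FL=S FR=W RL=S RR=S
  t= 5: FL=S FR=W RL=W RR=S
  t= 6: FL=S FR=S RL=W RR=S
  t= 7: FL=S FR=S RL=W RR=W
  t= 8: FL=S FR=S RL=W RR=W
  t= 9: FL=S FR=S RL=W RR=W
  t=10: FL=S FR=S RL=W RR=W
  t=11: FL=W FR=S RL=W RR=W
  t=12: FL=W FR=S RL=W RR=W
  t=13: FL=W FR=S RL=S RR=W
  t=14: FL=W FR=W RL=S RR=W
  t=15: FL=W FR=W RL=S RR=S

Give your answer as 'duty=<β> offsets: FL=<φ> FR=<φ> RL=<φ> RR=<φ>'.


duty=8 offsets: FL=13 FR=10 RL=3 RR=1

duty β = stance ticks per leg = 8
FL: stance ticks = 8; W→S at t=3 → φ=13
FR: stance ticks = 8; W→S at t=6 → φ=10
RL: stance ticks = 8; W→S at t=13 → φ=3
RR: stance ticks = 8; W→S at t=15 → φ=1


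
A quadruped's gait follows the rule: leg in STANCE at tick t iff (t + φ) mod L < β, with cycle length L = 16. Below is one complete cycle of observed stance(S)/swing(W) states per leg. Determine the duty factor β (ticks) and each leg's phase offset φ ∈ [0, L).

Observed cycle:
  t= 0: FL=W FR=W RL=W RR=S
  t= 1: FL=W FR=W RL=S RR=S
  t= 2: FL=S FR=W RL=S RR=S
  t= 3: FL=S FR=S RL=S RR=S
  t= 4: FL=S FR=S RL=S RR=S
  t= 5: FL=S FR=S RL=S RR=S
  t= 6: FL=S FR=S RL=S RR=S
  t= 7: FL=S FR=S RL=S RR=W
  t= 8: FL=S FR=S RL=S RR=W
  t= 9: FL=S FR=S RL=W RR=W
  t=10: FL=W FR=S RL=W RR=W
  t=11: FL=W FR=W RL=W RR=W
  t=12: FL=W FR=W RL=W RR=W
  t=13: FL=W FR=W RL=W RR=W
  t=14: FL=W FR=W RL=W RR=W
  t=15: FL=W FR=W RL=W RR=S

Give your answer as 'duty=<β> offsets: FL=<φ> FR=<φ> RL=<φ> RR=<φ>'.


duty=8 offsets: FL=14 FR=13 RL=15 RR=1

duty β = stance ticks per leg = 8
FL: stance ticks = 8; W→S at t=2 → φ=14
FR: stance ticks = 8; W→S at t=3 → φ=13
RL: stance ticks = 8; W→S at t=1 → φ=15
RR: stance ticks = 8; W→S at t=15 → φ=1


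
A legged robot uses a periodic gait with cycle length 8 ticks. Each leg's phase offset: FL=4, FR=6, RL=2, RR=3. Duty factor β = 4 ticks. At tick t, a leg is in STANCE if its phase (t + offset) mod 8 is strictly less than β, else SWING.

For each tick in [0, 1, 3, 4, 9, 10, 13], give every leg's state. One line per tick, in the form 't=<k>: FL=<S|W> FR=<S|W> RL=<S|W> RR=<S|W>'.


t=0: FL=W FR=W RL=S RR=S
t=1: FL=W FR=W RL=S RR=W
t=3: FL=W FR=S RL=W RR=W
t=4: FL=S FR=S RL=W RR=W
t=9: FL=W FR=W RL=S RR=W
t=10: FL=W FR=S RL=W RR=W
t=13: FL=S FR=S RL=W RR=S

t=0: phase=(4,6,2,3) vs β=4 → FL=W FR=W RL=S RR=S
t=1: phase=(5,7,3,4) vs β=4 → FL=W FR=W RL=S RR=W
t=3: phase=(7,1,5,6) vs β=4 → FL=W FR=S RL=W RR=W
t=4: phase=(0,2,6,7) vs β=4 → FL=S FR=S RL=W RR=W
t=9: phase=(5,7,3,4) vs β=4 → FL=W FR=W RL=S RR=W
t=10: phase=(6,0,4,5) vs β=4 → FL=W FR=S RL=W RR=W
t=13: phase=(1,3,7,0) vs β=4 → FL=S FR=S RL=W RR=S


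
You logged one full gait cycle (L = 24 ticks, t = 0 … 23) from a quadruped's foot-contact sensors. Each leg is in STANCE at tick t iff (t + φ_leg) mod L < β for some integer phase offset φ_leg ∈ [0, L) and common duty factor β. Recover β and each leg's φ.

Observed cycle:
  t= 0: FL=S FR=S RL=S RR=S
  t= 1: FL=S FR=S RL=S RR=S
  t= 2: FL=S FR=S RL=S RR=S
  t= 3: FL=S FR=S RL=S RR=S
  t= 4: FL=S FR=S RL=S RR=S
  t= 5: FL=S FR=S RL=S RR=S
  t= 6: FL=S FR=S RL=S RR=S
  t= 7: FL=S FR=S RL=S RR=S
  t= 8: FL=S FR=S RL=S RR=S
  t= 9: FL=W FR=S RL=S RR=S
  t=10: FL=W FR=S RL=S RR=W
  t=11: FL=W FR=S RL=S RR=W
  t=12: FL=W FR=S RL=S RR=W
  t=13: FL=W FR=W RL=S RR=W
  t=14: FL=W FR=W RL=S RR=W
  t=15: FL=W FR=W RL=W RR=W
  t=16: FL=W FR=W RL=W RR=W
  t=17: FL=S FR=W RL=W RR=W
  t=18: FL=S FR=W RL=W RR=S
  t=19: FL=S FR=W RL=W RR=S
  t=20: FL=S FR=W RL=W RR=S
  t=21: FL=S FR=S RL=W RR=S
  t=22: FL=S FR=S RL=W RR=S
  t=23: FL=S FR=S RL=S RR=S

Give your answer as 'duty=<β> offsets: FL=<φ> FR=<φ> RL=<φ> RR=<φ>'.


duty=16 offsets: FL=7 FR=3 RL=1 RR=6

duty β = stance ticks per leg = 16
FL: stance ticks = 16; W→S at t=17 → φ=7
FR: stance ticks = 16; W→S at t=21 → φ=3
RL: stance ticks = 16; W→S at t=23 → φ=1
RR: stance ticks = 16; W→S at t=18 → φ=6


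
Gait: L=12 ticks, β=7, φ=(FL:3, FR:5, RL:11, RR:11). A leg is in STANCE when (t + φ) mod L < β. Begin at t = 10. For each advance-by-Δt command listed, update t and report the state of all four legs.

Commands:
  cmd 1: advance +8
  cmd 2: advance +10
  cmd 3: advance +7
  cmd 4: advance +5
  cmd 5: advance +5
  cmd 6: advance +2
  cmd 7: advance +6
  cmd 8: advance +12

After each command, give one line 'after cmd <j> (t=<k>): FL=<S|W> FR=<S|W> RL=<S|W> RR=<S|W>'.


start t=10: FL=S FR=S RL=W RR=W
cmd 1: advance +8 → t=18, phase=(9,11,5,5) → FL=W FR=W RL=S RR=S
cmd 2: advance +10 → t=28, phase=(7,9,3,3) → FL=W FR=W RL=S RR=S
cmd 3: advance +7 → t=35, phase=(2,4,10,10) → FL=S FR=S RL=W RR=W
cmd 4: advance +5 → t=40, phase=(7,9,3,3) → FL=W FR=W RL=S RR=S
cmd 5: advance +5 → t=45, phase=(0,2,8,8) → FL=S FR=S RL=W RR=W
cmd 6: advance +2 → t=47, phase=(2,4,10,10) → FL=S FR=S RL=W RR=W
cmd 7: advance +6 → t=53, phase=(8,10,4,4) → FL=W FR=W RL=S RR=S
cmd 8: advance +12 → t=65, phase=(8,10,4,4) → FL=W FR=W RL=S RR=S

after cmd 1 (t=18): FL=W FR=W RL=S RR=S
after cmd 2 (t=28): FL=W FR=W RL=S RR=S
after cmd 3 (t=35): FL=S FR=S RL=W RR=W
after cmd 4 (t=40): FL=W FR=W RL=S RR=S
after cmd 5 (t=45): FL=S FR=S RL=W RR=W
after cmd 6 (t=47): FL=S FR=S RL=W RR=W
after cmd 7 (t=53): FL=W FR=W RL=S RR=S
after cmd 8 (t=65): FL=W FR=W RL=S RR=S


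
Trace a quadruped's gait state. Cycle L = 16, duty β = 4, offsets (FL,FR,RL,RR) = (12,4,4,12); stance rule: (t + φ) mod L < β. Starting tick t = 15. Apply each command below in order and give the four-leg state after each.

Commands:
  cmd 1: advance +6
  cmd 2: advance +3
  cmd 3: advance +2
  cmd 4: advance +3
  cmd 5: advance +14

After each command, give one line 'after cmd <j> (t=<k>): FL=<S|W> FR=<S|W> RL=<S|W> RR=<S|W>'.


after cmd 1 (t=21): FL=S FR=W RL=W RR=S
after cmd 2 (t=24): FL=W FR=W RL=W RR=W
after cmd 3 (t=26): FL=W FR=W RL=W RR=W
after cmd 4 (t=29): FL=W FR=S RL=S RR=W
after cmd 5 (t=43): FL=W FR=W RL=W RR=W

start t=15: FL=W FR=S RL=S RR=W
cmd 1: advance +6 → t=21, phase=(1,9,9,1) → FL=S FR=W RL=W RR=S
cmd 2: advance +3 → t=24, phase=(4,12,12,4) → FL=W FR=W RL=W RR=W
cmd 3: advance +2 → t=26, phase=(6,14,14,6) → FL=W FR=W RL=W RR=W
cmd 4: advance +3 → t=29, phase=(9,1,1,9) → FL=W FR=S RL=S RR=W
cmd 5: advance +14 → t=43, phase=(7,15,15,7) → FL=W FR=W RL=W RR=W


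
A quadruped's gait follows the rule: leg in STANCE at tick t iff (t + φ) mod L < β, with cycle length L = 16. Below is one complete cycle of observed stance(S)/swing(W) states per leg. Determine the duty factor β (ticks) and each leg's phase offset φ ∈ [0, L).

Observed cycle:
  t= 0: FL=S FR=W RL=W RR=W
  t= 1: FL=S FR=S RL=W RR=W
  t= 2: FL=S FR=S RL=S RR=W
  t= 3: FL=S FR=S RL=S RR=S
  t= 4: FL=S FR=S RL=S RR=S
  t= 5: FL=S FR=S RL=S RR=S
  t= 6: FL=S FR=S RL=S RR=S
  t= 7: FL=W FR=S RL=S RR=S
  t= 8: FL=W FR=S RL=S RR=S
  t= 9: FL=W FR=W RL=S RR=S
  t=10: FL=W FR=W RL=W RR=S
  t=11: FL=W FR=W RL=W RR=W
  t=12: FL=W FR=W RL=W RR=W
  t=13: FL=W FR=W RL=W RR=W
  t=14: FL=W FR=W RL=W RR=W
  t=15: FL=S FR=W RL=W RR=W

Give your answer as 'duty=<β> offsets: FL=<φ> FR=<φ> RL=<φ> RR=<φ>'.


duty β = stance ticks per leg = 8
FL: stance ticks = 8; W→S at t=15 → φ=1
FR: stance ticks = 8; W→S at t=1 → φ=15
RL: stance ticks = 8; W→S at t=2 → φ=14
RR: stance ticks = 8; W→S at t=3 → φ=13

duty=8 offsets: FL=1 FR=15 RL=14 RR=13


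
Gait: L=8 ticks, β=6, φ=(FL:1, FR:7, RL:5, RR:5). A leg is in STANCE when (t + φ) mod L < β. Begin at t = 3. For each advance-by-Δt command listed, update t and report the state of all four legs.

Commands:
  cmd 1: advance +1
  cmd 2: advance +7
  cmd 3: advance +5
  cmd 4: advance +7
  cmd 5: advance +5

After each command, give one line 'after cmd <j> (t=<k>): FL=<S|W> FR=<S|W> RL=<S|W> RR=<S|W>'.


after cmd 1 (t=4): FL=S FR=S RL=S RR=S
after cmd 2 (t=11): FL=S FR=S RL=S RR=S
after cmd 3 (t=16): FL=S FR=W RL=S RR=S
after cmd 4 (t=23): FL=S FR=W RL=S RR=S
after cmd 5 (t=28): FL=S FR=S RL=S RR=S

start t=3: FL=S FR=S RL=S RR=S
cmd 1: advance +1 → t=4, phase=(5,3,1,1) → FL=S FR=S RL=S RR=S
cmd 2: advance +7 → t=11, phase=(4,2,0,0) → FL=S FR=S RL=S RR=S
cmd 3: advance +5 → t=16, phase=(1,7,5,5) → FL=S FR=W RL=S RR=S
cmd 4: advance +7 → t=23, phase=(0,6,4,4) → FL=S FR=W RL=S RR=S
cmd 5: advance +5 → t=28, phase=(5,3,1,1) → FL=S FR=S RL=S RR=S
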